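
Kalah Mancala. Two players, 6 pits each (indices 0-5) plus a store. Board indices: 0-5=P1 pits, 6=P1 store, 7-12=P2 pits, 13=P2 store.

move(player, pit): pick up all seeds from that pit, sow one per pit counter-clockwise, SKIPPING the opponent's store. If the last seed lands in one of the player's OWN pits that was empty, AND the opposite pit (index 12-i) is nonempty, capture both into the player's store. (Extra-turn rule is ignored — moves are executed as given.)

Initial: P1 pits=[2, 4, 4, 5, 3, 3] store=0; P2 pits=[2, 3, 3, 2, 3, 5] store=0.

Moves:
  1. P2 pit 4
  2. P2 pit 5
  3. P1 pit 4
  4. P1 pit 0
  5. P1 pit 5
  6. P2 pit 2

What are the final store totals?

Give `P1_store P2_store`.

Answer: 7 3

Derivation:
Move 1: P2 pit4 -> P1=[3,4,4,5,3,3](0) P2=[2,3,3,2,0,6](1)
Move 2: P2 pit5 -> P1=[4,5,5,6,4,3](0) P2=[2,3,3,2,0,0](2)
Move 3: P1 pit4 -> P1=[4,5,5,6,0,4](1) P2=[3,4,3,2,0,0](2)
Move 4: P1 pit0 -> P1=[0,6,6,7,0,4](6) P2=[3,0,3,2,0,0](2)
Move 5: P1 pit5 -> P1=[0,6,6,7,0,0](7) P2=[4,1,4,2,0,0](2)
Move 6: P2 pit2 -> P1=[0,6,6,7,0,0](7) P2=[4,1,0,3,1,1](3)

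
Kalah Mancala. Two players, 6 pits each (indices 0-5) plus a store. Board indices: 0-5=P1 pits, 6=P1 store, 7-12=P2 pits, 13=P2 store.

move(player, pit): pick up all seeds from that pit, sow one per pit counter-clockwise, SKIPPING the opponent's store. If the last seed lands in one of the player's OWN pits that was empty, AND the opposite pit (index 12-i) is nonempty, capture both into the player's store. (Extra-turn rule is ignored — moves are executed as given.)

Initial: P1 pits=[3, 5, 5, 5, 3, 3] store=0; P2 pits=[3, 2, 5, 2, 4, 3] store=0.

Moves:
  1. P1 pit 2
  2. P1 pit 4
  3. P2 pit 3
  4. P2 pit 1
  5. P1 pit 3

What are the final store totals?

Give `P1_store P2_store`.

Move 1: P1 pit2 -> P1=[3,5,0,6,4,4](1) P2=[4,2,5,2,4,3](0)
Move 2: P1 pit4 -> P1=[3,5,0,6,0,5](2) P2=[5,3,5,2,4,3](0)
Move 3: P2 pit3 -> P1=[3,5,0,6,0,5](2) P2=[5,3,5,0,5,4](0)
Move 4: P2 pit1 -> P1=[3,5,0,6,0,5](2) P2=[5,0,6,1,6,4](0)
Move 5: P1 pit3 -> P1=[3,5,0,0,1,6](3) P2=[6,1,7,1,6,4](0)

Answer: 3 0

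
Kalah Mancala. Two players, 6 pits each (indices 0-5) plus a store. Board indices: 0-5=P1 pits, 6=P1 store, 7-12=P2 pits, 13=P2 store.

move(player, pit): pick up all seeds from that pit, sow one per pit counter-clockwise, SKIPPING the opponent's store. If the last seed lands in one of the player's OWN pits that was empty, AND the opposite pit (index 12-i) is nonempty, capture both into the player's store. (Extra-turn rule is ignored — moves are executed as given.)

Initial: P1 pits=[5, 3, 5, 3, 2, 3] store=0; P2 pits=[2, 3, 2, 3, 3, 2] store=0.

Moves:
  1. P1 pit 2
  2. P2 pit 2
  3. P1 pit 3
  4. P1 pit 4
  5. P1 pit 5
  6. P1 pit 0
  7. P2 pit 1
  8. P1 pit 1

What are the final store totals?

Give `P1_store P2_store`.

Answer: 11 1

Derivation:
Move 1: P1 pit2 -> P1=[5,3,0,4,3,4](1) P2=[3,3,2,3,3,2](0)
Move 2: P2 pit2 -> P1=[5,3,0,4,3,4](1) P2=[3,3,0,4,4,2](0)
Move 3: P1 pit3 -> P1=[5,3,0,0,4,5](2) P2=[4,3,0,4,4,2](0)
Move 4: P1 pit4 -> P1=[5,3,0,0,0,6](3) P2=[5,4,0,4,4,2](0)
Move 5: P1 pit5 -> P1=[5,3,0,0,0,0](4) P2=[6,5,1,5,5,2](0)
Move 6: P1 pit0 -> P1=[0,4,1,1,1,0](11) P2=[0,5,1,5,5,2](0)
Move 7: P2 pit1 -> P1=[0,4,1,1,1,0](11) P2=[0,0,2,6,6,3](1)
Move 8: P1 pit1 -> P1=[0,0,2,2,2,1](11) P2=[0,0,2,6,6,3](1)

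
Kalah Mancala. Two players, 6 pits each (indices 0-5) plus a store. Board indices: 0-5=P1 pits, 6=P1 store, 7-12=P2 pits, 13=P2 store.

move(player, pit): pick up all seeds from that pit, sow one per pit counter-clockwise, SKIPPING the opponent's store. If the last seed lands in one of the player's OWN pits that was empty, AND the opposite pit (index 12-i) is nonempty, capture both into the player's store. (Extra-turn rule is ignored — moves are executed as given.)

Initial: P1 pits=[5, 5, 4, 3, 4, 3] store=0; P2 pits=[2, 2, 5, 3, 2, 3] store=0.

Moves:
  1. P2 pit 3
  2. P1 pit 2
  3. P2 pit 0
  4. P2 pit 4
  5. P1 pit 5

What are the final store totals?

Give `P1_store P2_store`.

Move 1: P2 pit3 -> P1=[5,5,4,3,4,3](0) P2=[2,2,5,0,3,4](1)
Move 2: P1 pit2 -> P1=[5,5,0,4,5,4](1) P2=[2,2,5,0,3,4](1)
Move 3: P2 pit0 -> P1=[5,5,0,4,5,4](1) P2=[0,3,6,0,3,4](1)
Move 4: P2 pit4 -> P1=[6,5,0,4,5,4](1) P2=[0,3,6,0,0,5](2)
Move 5: P1 pit5 -> P1=[6,5,0,4,5,0](2) P2=[1,4,7,0,0,5](2)

Answer: 2 2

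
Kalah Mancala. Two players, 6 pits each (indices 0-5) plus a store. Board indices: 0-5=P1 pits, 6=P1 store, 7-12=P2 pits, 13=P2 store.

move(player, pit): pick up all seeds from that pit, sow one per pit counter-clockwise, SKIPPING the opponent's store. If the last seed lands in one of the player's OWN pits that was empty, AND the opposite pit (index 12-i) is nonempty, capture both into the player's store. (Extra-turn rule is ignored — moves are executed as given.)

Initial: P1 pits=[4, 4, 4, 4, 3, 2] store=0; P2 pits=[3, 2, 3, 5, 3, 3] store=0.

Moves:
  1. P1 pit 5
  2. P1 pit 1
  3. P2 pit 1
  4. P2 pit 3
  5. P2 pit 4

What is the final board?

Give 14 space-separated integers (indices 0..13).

Move 1: P1 pit5 -> P1=[4,4,4,4,3,0](1) P2=[4,2,3,5,3,3](0)
Move 2: P1 pit1 -> P1=[4,0,5,5,4,0](6) P2=[0,2,3,5,3,3](0)
Move 3: P2 pit1 -> P1=[4,0,5,5,4,0](6) P2=[0,0,4,6,3,3](0)
Move 4: P2 pit3 -> P1=[5,1,6,5,4,0](6) P2=[0,0,4,0,4,4](1)
Move 5: P2 pit4 -> P1=[6,2,6,5,4,0](6) P2=[0,0,4,0,0,5](2)

Answer: 6 2 6 5 4 0 6 0 0 4 0 0 5 2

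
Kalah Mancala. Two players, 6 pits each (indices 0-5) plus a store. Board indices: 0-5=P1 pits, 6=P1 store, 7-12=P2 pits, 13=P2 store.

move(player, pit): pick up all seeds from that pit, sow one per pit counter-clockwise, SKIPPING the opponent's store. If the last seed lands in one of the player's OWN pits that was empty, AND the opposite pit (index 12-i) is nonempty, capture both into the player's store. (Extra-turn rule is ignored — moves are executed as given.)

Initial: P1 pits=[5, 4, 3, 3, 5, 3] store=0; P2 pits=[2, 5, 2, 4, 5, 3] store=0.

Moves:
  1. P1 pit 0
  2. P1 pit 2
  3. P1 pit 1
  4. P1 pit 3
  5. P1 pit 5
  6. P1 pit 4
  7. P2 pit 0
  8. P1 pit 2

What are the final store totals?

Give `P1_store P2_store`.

Answer: 18 0

Derivation:
Move 1: P1 pit0 -> P1=[0,5,4,4,6,4](0) P2=[2,5,2,4,5,3](0)
Move 2: P1 pit2 -> P1=[0,5,0,5,7,5](1) P2=[2,5,2,4,5,3](0)
Move 3: P1 pit1 -> P1=[0,0,1,6,8,6](2) P2=[2,5,2,4,5,3](0)
Move 4: P1 pit3 -> P1=[0,0,1,0,9,7](3) P2=[3,6,3,4,5,3](0)
Move 5: P1 pit5 -> P1=[0,0,1,0,9,0](4) P2=[4,7,4,5,6,4](0)
Move 6: P1 pit4 -> P1=[0,0,1,0,0,1](11) P2=[5,8,5,6,7,0](0)
Move 7: P2 pit0 -> P1=[0,0,1,0,0,1](11) P2=[0,9,6,7,8,1](0)
Move 8: P1 pit2 -> P1=[0,0,0,0,0,1](18) P2=[0,9,0,7,8,1](0)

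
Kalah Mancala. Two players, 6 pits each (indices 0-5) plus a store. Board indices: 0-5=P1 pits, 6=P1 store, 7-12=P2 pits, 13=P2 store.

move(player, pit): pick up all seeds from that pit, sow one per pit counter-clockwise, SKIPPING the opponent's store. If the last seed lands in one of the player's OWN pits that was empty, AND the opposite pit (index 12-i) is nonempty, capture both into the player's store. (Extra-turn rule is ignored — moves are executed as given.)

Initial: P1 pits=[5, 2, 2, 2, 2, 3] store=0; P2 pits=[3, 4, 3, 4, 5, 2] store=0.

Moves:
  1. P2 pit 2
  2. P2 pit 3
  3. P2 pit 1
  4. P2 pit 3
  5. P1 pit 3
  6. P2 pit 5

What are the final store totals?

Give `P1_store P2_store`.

Answer: 0 2

Derivation:
Move 1: P2 pit2 -> P1=[5,2,2,2,2,3](0) P2=[3,4,0,5,6,3](0)
Move 2: P2 pit3 -> P1=[6,3,2,2,2,3](0) P2=[3,4,0,0,7,4](1)
Move 3: P2 pit1 -> P1=[6,3,2,2,2,3](0) P2=[3,0,1,1,8,5](1)
Move 4: P2 pit3 -> P1=[6,3,2,2,2,3](0) P2=[3,0,1,0,9,5](1)
Move 5: P1 pit3 -> P1=[6,3,2,0,3,4](0) P2=[3,0,1,0,9,5](1)
Move 6: P2 pit5 -> P1=[7,4,3,1,3,4](0) P2=[3,0,1,0,9,0](2)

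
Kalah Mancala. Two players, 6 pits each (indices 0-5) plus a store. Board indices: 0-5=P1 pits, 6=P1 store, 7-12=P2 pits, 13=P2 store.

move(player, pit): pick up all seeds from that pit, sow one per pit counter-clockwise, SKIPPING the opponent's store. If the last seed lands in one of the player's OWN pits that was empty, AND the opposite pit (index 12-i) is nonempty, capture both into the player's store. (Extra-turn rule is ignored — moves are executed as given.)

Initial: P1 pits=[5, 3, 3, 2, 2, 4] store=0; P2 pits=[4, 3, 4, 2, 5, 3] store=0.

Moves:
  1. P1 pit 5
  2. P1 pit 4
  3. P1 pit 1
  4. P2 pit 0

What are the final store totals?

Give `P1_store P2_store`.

Answer: 7 0

Derivation:
Move 1: P1 pit5 -> P1=[5,3,3,2,2,0](1) P2=[5,4,5,2,5,3](0)
Move 2: P1 pit4 -> P1=[5,3,3,2,0,1](2) P2=[5,4,5,2,5,3](0)
Move 3: P1 pit1 -> P1=[5,0,4,3,0,1](7) P2=[5,0,5,2,5,3](0)
Move 4: P2 pit0 -> P1=[5,0,4,3,0,1](7) P2=[0,1,6,3,6,4](0)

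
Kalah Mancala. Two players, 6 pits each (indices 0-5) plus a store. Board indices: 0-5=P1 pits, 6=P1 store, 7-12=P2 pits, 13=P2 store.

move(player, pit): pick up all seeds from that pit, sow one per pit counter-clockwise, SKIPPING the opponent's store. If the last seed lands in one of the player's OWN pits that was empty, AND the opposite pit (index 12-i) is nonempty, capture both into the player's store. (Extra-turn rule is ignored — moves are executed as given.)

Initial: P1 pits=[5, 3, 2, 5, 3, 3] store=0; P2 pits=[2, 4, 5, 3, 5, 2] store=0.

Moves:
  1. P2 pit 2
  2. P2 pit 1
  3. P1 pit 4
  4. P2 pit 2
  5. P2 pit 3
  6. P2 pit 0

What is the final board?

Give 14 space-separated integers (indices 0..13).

Move 1: P2 pit2 -> P1=[6,3,2,5,3,3](0) P2=[2,4,0,4,6,3](1)
Move 2: P2 pit1 -> P1=[6,3,2,5,3,3](0) P2=[2,0,1,5,7,4](1)
Move 3: P1 pit4 -> P1=[6,3,2,5,0,4](1) P2=[3,0,1,5,7,4](1)
Move 4: P2 pit2 -> P1=[6,3,2,5,0,4](1) P2=[3,0,0,6,7,4](1)
Move 5: P2 pit3 -> P1=[7,4,3,5,0,4](1) P2=[3,0,0,0,8,5](2)
Move 6: P2 pit0 -> P1=[7,4,0,5,0,4](1) P2=[0,1,1,0,8,5](6)

Answer: 7 4 0 5 0 4 1 0 1 1 0 8 5 6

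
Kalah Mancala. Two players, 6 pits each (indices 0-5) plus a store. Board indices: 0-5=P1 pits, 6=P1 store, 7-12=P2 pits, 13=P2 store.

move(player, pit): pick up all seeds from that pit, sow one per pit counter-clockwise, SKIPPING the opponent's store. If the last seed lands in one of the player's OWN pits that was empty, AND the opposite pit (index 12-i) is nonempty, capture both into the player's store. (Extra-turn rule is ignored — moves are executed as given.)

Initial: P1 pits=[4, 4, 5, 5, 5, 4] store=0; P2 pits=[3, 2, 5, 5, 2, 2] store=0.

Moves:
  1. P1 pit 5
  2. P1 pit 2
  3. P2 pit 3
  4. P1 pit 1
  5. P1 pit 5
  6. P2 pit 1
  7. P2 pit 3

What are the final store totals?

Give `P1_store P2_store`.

Answer: 4 1

Derivation:
Move 1: P1 pit5 -> P1=[4,4,5,5,5,0](1) P2=[4,3,6,5,2,2](0)
Move 2: P1 pit2 -> P1=[4,4,0,6,6,1](2) P2=[5,3,6,5,2,2](0)
Move 3: P2 pit3 -> P1=[5,5,0,6,6,1](2) P2=[5,3,6,0,3,3](1)
Move 4: P1 pit1 -> P1=[5,0,1,7,7,2](3) P2=[5,3,6,0,3,3](1)
Move 5: P1 pit5 -> P1=[5,0,1,7,7,0](4) P2=[6,3,6,0,3,3](1)
Move 6: P2 pit1 -> P1=[5,0,1,7,7,0](4) P2=[6,0,7,1,4,3](1)
Move 7: P2 pit3 -> P1=[5,0,1,7,7,0](4) P2=[6,0,7,0,5,3](1)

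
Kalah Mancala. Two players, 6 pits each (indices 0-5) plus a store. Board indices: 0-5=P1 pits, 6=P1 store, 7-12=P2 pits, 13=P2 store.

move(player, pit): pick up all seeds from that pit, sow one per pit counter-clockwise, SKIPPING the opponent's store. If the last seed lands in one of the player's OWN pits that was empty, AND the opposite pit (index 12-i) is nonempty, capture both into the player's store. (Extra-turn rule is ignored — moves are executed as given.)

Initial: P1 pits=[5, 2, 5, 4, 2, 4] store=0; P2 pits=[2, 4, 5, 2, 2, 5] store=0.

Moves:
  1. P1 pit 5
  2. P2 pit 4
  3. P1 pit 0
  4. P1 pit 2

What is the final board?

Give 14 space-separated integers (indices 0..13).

Move 1: P1 pit5 -> P1=[5,2,5,4,2,0](1) P2=[3,5,6,2,2,5](0)
Move 2: P2 pit4 -> P1=[5,2,5,4,2,0](1) P2=[3,5,6,2,0,6](1)
Move 3: P1 pit0 -> P1=[0,3,6,5,3,0](5) P2=[0,5,6,2,0,6](1)
Move 4: P1 pit2 -> P1=[0,3,0,6,4,1](6) P2=[1,6,6,2,0,6](1)

Answer: 0 3 0 6 4 1 6 1 6 6 2 0 6 1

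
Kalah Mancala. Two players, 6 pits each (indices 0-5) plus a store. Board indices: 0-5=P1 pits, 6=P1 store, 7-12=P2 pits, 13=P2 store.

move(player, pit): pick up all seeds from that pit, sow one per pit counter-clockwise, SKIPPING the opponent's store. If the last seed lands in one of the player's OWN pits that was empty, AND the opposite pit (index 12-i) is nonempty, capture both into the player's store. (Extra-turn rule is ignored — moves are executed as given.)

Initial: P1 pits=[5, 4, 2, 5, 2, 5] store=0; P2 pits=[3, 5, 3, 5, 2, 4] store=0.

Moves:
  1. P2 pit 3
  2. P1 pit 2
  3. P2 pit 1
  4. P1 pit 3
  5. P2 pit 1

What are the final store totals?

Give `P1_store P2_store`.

Move 1: P2 pit3 -> P1=[6,5,2,5,2,5](0) P2=[3,5,3,0,3,5](1)
Move 2: P1 pit2 -> P1=[6,5,0,6,3,5](0) P2=[3,5,3,0,3,5](1)
Move 3: P2 pit1 -> P1=[6,5,0,6,3,5](0) P2=[3,0,4,1,4,6](2)
Move 4: P1 pit3 -> P1=[6,5,0,0,4,6](1) P2=[4,1,5,1,4,6](2)
Move 5: P2 pit1 -> P1=[6,5,0,0,4,6](1) P2=[4,0,6,1,4,6](2)

Answer: 1 2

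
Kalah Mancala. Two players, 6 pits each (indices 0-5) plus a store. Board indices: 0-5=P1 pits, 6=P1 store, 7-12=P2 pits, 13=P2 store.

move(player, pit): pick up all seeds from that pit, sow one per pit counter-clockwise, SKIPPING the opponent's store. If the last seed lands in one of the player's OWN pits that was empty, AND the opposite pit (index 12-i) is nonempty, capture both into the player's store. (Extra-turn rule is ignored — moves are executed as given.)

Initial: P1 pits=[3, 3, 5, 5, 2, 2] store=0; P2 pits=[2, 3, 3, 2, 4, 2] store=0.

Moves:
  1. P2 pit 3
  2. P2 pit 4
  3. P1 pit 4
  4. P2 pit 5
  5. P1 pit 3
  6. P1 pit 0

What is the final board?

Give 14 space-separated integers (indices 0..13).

Answer: 0 6 8 1 2 5 2 3 4 3 0 0 0 2

Derivation:
Move 1: P2 pit3 -> P1=[3,3,5,5,2,2](0) P2=[2,3,3,0,5,3](0)
Move 2: P2 pit4 -> P1=[4,4,6,5,2,2](0) P2=[2,3,3,0,0,4](1)
Move 3: P1 pit4 -> P1=[4,4,6,5,0,3](1) P2=[2,3,3,0,0,4](1)
Move 4: P2 pit5 -> P1=[5,5,7,5,0,3](1) P2=[2,3,3,0,0,0](2)
Move 5: P1 pit3 -> P1=[5,5,7,0,1,4](2) P2=[3,4,3,0,0,0](2)
Move 6: P1 pit0 -> P1=[0,6,8,1,2,5](2) P2=[3,4,3,0,0,0](2)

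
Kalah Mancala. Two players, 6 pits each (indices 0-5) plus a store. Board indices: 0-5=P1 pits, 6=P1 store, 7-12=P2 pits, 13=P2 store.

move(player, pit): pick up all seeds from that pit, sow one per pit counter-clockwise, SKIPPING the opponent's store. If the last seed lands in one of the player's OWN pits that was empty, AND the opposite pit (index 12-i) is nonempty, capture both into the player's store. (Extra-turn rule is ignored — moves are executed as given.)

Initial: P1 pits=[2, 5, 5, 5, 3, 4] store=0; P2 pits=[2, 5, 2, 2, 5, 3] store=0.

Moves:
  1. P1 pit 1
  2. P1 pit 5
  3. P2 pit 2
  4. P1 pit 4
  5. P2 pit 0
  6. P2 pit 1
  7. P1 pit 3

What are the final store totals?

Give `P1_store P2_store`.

Move 1: P1 pit1 -> P1=[2,0,6,6,4,5](1) P2=[2,5,2,2,5,3](0)
Move 2: P1 pit5 -> P1=[2,0,6,6,4,0](2) P2=[3,6,3,3,5,3](0)
Move 3: P2 pit2 -> P1=[2,0,6,6,4,0](2) P2=[3,6,0,4,6,4](0)
Move 4: P1 pit4 -> P1=[2,0,6,6,0,1](3) P2=[4,7,0,4,6,4](0)
Move 5: P2 pit0 -> P1=[2,0,6,6,0,1](3) P2=[0,8,1,5,7,4](0)
Move 6: P2 pit1 -> P1=[3,1,7,6,0,1](3) P2=[0,0,2,6,8,5](1)
Move 7: P1 pit3 -> P1=[3,1,7,0,1,2](4) P2=[1,1,3,6,8,5](1)

Answer: 4 1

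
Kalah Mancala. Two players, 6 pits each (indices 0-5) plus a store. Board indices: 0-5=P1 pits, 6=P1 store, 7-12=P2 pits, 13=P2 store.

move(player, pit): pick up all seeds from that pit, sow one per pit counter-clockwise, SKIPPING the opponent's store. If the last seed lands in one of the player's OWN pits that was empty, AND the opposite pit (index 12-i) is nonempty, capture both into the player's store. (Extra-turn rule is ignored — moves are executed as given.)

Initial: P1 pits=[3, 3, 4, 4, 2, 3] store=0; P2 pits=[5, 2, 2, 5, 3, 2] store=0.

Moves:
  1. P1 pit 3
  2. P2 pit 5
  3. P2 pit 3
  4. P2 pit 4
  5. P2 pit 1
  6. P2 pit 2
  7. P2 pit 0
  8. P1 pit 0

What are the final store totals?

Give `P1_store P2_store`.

Move 1: P1 pit3 -> P1=[3,3,4,0,3,4](1) P2=[6,2,2,5,3,2](0)
Move 2: P2 pit5 -> P1=[4,3,4,0,3,4](1) P2=[6,2,2,5,3,0](1)
Move 3: P2 pit3 -> P1=[5,4,4,0,3,4](1) P2=[6,2,2,0,4,1](2)
Move 4: P2 pit4 -> P1=[6,5,4,0,3,4](1) P2=[6,2,2,0,0,2](3)
Move 5: P2 pit1 -> P1=[6,5,0,0,3,4](1) P2=[6,0,3,0,0,2](8)
Move 6: P2 pit2 -> P1=[6,5,0,0,3,4](1) P2=[6,0,0,1,1,3](8)
Move 7: P2 pit0 -> P1=[6,5,0,0,3,4](1) P2=[0,1,1,2,2,4](9)
Move 8: P1 pit0 -> P1=[0,6,1,1,4,5](2) P2=[0,1,1,2,2,4](9)

Answer: 2 9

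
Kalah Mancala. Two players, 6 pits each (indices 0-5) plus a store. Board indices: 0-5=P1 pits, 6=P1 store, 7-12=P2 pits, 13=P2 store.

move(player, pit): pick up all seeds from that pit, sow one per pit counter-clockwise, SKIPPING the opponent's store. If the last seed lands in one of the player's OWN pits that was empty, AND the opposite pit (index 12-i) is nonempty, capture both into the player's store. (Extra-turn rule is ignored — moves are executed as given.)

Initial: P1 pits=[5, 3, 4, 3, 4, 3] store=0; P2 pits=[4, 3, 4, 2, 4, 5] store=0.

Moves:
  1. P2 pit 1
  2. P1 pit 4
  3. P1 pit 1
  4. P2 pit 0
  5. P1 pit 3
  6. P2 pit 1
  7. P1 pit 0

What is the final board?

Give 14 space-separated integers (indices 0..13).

Move 1: P2 pit1 -> P1=[5,3,4,3,4,3](0) P2=[4,0,5,3,5,5](0)
Move 2: P1 pit4 -> P1=[5,3,4,3,0,4](1) P2=[5,1,5,3,5,5](0)
Move 3: P1 pit1 -> P1=[5,0,5,4,0,4](3) P2=[5,0,5,3,5,5](0)
Move 4: P2 pit0 -> P1=[5,0,5,4,0,4](3) P2=[0,1,6,4,6,6](0)
Move 5: P1 pit3 -> P1=[5,0,5,0,1,5](4) P2=[1,1,6,4,6,6](0)
Move 6: P2 pit1 -> P1=[5,0,5,0,1,5](4) P2=[1,0,7,4,6,6](0)
Move 7: P1 pit0 -> P1=[0,1,6,1,2,6](4) P2=[1,0,7,4,6,6](0)

Answer: 0 1 6 1 2 6 4 1 0 7 4 6 6 0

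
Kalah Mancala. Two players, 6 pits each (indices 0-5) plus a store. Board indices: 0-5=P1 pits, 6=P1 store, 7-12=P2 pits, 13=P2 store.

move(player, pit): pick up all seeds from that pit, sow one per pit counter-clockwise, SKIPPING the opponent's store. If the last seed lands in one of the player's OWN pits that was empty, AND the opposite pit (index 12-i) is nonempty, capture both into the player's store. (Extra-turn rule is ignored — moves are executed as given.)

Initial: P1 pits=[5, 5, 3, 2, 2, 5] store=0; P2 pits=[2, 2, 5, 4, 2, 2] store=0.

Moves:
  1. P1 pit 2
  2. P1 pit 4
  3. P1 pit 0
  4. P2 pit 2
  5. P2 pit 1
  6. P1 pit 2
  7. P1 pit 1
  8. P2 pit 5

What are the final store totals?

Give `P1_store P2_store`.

Move 1: P1 pit2 -> P1=[5,5,0,3,3,6](0) P2=[2,2,5,4,2,2](0)
Move 2: P1 pit4 -> P1=[5,5,0,3,0,7](1) P2=[3,2,5,4,2,2](0)
Move 3: P1 pit0 -> P1=[0,6,1,4,1,8](1) P2=[3,2,5,4,2,2](0)
Move 4: P2 pit2 -> P1=[1,6,1,4,1,8](1) P2=[3,2,0,5,3,3](1)
Move 5: P2 pit1 -> P1=[1,6,1,4,1,8](1) P2=[3,0,1,6,3,3](1)
Move 6: P1 pit2 -> P1=[1,6,0,5,1,8](1) P2=[3,0,1,6,3,3](1)
Move 7: P1 pit1 -> P1=[1,0,1,6,2,9](2) P2=[4,0,1,6,3,3](1)
Move 8: P2 pit5 -> P1=[2,1,1,6,2,9](2) P2=[4,0,1,6,3,0](2)

Answer: 2 2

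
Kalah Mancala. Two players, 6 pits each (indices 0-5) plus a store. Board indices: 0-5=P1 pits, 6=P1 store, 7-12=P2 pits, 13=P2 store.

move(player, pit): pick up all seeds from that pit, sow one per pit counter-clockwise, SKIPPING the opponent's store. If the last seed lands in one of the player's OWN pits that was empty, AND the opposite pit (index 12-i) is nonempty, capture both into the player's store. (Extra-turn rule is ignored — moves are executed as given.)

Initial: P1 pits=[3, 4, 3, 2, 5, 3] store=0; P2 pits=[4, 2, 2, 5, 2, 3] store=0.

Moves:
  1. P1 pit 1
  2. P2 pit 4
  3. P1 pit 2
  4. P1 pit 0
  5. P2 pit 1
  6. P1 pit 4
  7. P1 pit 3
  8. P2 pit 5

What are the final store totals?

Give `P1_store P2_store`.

Move 1: P1 pit1 -> P1=[3,0,4,3,6,4](0) P2=[4,2,2,5,2,3](0)
Move 2: P2 pit4 -> P1=[3,0,4,3,6,4](0) P2=[4,2,2,5,0,4](1)
Move 3: P1 pit2 -> P1=[3,0,0,4,7,5](1) P2=[4,2,2,5,0,4](1)
Move 4: P1 pit0 -> P1=[0,1,1,5,7,5](1) P2=[4,2,2,5,0,4](1)
Move 5: P2 pit1 -> P1=[0,1,1,5,7,5](1) P2=[4,0,3,6,0,4](1)
Move 6: P1 pit4 -> P1=[0,1,1,5,0,6](2) P2=[5,1,4,7,1,4](1)
Move 7: P1 pit3 -> P1=[0,1,1,0,1,7](3) P2=[6,2,4,7,1,4](1)
Move 8: P2 pit5 -> P1=[1,2,2,0,1,7](3) P2=[6,2,4,7,1,0](2)

Answer: 3 2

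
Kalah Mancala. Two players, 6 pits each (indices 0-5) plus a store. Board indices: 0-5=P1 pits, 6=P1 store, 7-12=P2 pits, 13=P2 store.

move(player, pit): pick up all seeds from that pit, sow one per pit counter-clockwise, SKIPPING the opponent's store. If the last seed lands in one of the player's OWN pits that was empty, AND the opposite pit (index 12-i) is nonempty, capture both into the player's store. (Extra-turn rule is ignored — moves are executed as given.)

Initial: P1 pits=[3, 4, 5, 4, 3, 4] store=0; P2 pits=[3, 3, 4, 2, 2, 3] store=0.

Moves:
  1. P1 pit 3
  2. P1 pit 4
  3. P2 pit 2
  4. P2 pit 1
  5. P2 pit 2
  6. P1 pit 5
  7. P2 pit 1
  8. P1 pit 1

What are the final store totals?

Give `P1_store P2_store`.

Move 1: P1 pit3 -> P1=[3,4,5,0,4,5](1) P2=[4,3,4,2,2,3](0)
Move 2: P1 pit4 -> P1=[3,4,5,0,0,6](2) P2=[5,4,4,2,2,3](0)
Move 3: P2 pit2 -> P1=[3,4,5,0,0,6](2) P2=[5,4,0,3,3,4](1)
Move 4: P2 pit1 -> P1=[3,4,5,0,0,6](2) P2=[5,0,1,4,4,5](1)
Move 5: P2 pit2 -> P1=[3,4,5,0,0,6](2) P2=[5,0,0,5,4,5](1)
Move 6: P1 pit5 -> P1=[3,4,5,0,0,0](3) P2=[6,1,1,6,5,5](1)
Move 7: P2 pit1 -> P1=[3,4,5,0,0,0](3) P2=[6,0,2,6,5,5](1)
Move 8: P1 pit1 -> P1=[3,0,6,1,1,0](10) P2=[0,0,2,6,5,5](1)

Answer: 10 1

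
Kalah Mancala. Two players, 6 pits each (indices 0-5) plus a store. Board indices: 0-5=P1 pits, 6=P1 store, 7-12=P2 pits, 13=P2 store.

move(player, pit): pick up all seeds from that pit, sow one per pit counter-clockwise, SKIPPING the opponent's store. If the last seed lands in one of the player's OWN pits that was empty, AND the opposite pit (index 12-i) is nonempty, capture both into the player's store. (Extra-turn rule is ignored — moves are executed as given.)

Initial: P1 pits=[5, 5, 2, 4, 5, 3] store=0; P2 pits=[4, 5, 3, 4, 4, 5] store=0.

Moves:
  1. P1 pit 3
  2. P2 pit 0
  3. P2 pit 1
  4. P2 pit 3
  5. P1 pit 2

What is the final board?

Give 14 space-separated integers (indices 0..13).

Move 1: P1 pit3 -> P1=[5,5,2,0,6,4](1) P2=[5,5,3,4,4,5](0)
Move 2: P2 pit0 -> P1=[5,5,2,0,6,4](1) P2=[0,6,4,5,5,6](0)
Move 3: P2 pit1 -> P1=[6,5,2,0,6,4](1) P2=[0,0,5,6,6,7](1)
Move 4: P2 pit3 -> P1=[7,6,3,0,6,4](1) P2=[0,0,5,0,7,8](2)
Move 5: P1 pit2 -> P1=[7,6,0,1,7,5](1) P2=[0,0,5,0,7,8](2)

Answer: 7 6 0 1 7 5 1 0 0 5 0 7 8 2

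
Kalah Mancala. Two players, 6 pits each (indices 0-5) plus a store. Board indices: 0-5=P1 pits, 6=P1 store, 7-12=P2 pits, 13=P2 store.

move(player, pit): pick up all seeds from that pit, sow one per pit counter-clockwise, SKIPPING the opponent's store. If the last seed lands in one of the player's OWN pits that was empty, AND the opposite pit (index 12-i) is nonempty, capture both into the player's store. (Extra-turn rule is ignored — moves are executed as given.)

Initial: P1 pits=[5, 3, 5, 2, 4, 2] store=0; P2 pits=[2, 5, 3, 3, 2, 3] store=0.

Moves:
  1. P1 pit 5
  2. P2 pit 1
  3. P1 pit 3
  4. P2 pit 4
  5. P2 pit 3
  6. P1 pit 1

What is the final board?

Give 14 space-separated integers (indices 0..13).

Answer: 7 0 6 1 6 0 5 0 0 4 0 1 6 3

Derivation:
Move 1: P1 pit5 -> P1=[5,3,5,2,4,0](1) P2=[3,5,3,3,2,3](0)
Move 2: P2 pit1 -> P1=[5,3,5,2,4,0](1) P2=[3,0,4,4,3,4](1)
Move 3: P1 pit3 -> P1=[5,3,5,0,5,0](5) P2=[0,0,4,4,3,4](1)
Move 4: P2 pit4 -> P1=[6,3,5,0,5,0](5) P2=[0,0,4,4,0,5](2)
Move 5: P2 pit3 -> P1=[7,3,5,0,5,0](5) P2=[0,0,4,0,1,6](3)
Move 6: P1 pit1 -> P1=[7,0,6,1,6,0](5) P2=[0,0,4,0,1,6](3)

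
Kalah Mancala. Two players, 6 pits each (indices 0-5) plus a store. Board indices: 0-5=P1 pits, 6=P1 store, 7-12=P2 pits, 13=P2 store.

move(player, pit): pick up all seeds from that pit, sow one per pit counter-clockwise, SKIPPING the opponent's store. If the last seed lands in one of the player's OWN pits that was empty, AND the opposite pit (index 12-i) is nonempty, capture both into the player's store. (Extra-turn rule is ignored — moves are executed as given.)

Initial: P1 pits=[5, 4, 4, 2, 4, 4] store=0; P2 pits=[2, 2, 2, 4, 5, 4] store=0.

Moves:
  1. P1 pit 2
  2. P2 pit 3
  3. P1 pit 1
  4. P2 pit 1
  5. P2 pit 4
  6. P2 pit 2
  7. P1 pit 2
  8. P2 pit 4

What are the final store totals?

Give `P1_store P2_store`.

Move 1: P1 pit2 -> P1=[5,4,0,3,5,5](1) P2=[2,2,2,4,5,4](0)
Move 2: P2 pit3 -> P1=[6,4,0,3,5,5](1) P2=[2,2,2,0,6,5](1)
Move 3: P1 pit1 -> P1=[6,0,1,4,6,6](1) P2=[2,2,2,0,6,5](1)
Move 4: P2 pit1 -> P1=[6,0,0,4,6,6](1) P2=[2,0,3,0,6,5](3)
Move 5: P2 pit4 -> P1=[7,1,1,5,6,6](1) P2=[2,0,3,0,0,6](4)
Move 6: P2 pit2 -> P1=[7,1,1,5,6,6](1) P2=[2,0,0,1,1,7](4)
Move 7: P1 pit2 -> P1=[7,1,0,6,6,6](1) P2=[2,0,0,1,1,7](4)
Move 8: P2 pit4 -> P1=[7,1,0,6,6,6](1) P2=[2,0,0,1,0,8](4)

Answer: 1 4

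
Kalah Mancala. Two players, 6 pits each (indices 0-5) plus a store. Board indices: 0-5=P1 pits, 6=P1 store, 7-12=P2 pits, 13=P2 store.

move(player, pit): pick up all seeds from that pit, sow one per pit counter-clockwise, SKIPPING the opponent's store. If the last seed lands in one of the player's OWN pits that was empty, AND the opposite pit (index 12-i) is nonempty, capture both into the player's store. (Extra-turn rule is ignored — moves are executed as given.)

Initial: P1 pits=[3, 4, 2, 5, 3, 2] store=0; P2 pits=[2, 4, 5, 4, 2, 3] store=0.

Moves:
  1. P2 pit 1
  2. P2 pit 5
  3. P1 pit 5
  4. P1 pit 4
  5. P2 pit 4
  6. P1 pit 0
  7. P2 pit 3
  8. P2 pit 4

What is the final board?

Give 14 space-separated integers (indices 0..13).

Answer: 1 7 4 6 1 2 2 4 0 6 0 0 3 3

Derivation:
Move 1: P2 pit1 -> P1=[3,4,2,5,3,2](0) P2=[2,0,6,5,3,4](0)
Move 2: P2 pit5 -> P1=[4,5,3,5,3,2](0) P2=[2,0,6,5,3,0](1)
Move 3: P1 pit5 -> P1=[4,5,3,5,3,0](1) P2=[3,0,6,5,3,0](1)
Move 4: P1 pit4 -> P1=[4,5,3,5,0,1](2) P2=[4,0,6,5,3,0](1)
Move 5: P2 pit4 -> P1=[5,5,3,5,0,1](2) P2=[4,0,6,5,0,1](2)
Move 6: P1 pit0 -> P1=[0,6,4,6,1,2](2) P2=[4,0,6,5,0,1](2)
Move 7: P2 pit3 -> P1=[1,7,4,6,1,2](2) P2=[4,0,6,0,1,2](3)
Move 8: P2 pit4 -> P1=[1,7,4,6,1,2](2) P2=[4,0,6,0,0,3](3)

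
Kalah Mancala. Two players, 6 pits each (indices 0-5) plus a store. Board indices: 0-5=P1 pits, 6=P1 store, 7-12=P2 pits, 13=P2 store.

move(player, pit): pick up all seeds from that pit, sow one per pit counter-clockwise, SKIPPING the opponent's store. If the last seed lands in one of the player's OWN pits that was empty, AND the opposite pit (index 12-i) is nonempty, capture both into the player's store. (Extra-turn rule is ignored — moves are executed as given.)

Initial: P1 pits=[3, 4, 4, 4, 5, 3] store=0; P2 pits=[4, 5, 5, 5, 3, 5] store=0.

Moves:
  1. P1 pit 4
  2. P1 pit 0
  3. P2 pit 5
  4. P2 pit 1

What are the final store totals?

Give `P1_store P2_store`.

Answer: 1 2

Derivation:
Move 1: P1 pit4 -> P1=[3,4,4,4,0,4](1) P2=[5,6,6,5,3,5](0)
Move 2: P1 pit0 -> P1=[0,5,5,5,0,4](1) P2=[5,6,6,5,3,5](0)
Move 3: P2 pit5 -> P1=[1,6,6,6,0,4](1) P2=[5,6,6,5,3,0](1)
Move 4: P2 pit1 -> P1=[2,6,6,6,0,4](1) P2=[5,0,7,6,4,1](2)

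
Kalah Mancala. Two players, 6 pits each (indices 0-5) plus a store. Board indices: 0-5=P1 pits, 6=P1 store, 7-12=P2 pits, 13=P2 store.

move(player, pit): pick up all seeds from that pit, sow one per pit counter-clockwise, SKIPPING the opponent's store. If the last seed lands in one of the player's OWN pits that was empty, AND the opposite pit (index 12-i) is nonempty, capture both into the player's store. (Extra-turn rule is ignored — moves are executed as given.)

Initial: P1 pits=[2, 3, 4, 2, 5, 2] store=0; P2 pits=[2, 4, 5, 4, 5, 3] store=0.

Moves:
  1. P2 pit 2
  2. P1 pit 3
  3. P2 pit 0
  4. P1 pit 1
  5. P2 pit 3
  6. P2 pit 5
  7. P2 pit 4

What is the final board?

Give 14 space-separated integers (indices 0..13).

Move 1: P2 pit2 -> P1=[3,3,4,2,5,2](0) P2=[2,4,0,5,6,4](1)
Move 2: P1 pit3 -> P1=[3,3,4,0,6,3](0) P2=[2,4,0,5,6,4](1)
Move 3: P2 pit0 -> P1=[3,3,4,0,6,3](0) P2=[0,5,1,5,6,4](1)
Move 4: P1 pit1 -> P1=[3,0,5,1,7,3](0) P2=[0,5,1,5,6,4](1)
Move 5: P2 pit3 -> P1=[4,1,5,1,7,3](0) P2=[0,5,1,0,7,5](2)
Move 6: P2 pit5 -> P1=[5,2,6,2,7,3](0) P2=[0,5,1,0,7,0](3)
Move 7: P2 pit4 -> P1=[6,3,7,3,8,3](0) P2=[0,5,1,0,0,1](4)

Answer: 6 3 7 3 8 3 0 0 5 1 0 0 1 4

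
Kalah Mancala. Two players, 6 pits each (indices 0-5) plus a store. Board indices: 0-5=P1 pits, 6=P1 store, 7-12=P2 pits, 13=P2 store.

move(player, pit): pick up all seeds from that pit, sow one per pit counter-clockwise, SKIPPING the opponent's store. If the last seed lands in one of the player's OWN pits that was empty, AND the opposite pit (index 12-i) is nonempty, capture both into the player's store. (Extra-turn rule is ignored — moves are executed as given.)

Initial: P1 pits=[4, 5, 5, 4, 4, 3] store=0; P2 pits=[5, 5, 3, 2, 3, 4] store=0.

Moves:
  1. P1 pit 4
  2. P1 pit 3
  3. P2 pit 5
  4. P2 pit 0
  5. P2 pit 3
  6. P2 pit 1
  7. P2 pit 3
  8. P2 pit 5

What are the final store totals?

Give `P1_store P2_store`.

Answer: 2 5

Derivation:
Move 1: P1 pit4 -> P1=[4,5,5,4,0,4](1) P2=[6,6,3,2,3,4](0)
Move 2: P1 pit3 -> P1=[4,5,5,0,1,5](2) P2=[7,6,3,2,3,4](0)
Move 3: P2 pit5 -> P1=[5,6,6,0,1,5](2) P2=[7,6,3,2,3,0](1)
Move 4: P2 pit0 -> P1=[6,6,6,0,1,5](2) P2=[0,7,4,3,4,1](2)
Move 5: P2 pit3 -> P1=[6,6,6,0,1,5](2) P2=[0,7,4,0,5,2](3)
Move 6: P2 pit1 -> P1=[7,7,6,0,1,5](2) P2=[0,0,5,1,6,3](4)
Move 7: P2 pit3 -> P1=[7,7,6,0,1,5](2) P2=[0,0,5,0,7,3](4)
Move 8: P2 pit5 -> P1=[8,8,6,0,1,5](2) P2=[0,0,5,0,7,0](5)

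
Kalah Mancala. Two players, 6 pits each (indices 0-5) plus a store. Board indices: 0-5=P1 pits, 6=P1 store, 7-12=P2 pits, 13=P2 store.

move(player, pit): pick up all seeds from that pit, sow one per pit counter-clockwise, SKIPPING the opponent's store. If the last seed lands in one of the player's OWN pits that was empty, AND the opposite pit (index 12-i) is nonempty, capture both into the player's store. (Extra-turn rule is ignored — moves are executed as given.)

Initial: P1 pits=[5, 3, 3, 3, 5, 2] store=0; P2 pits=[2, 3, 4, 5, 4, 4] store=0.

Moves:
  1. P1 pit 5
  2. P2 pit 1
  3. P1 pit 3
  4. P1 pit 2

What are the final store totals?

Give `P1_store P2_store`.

Answer: 2 0

Derivation:
Move 1: P1 pit5 -> P1=[5,3,3,3,5,0](1) P2=[3,3,4,5,4,4](0)
Move 2: P2 pit1 -> P1=[5,3,3,3,5,0](1) P2=[3,0,5,6,5,4](0)
Move 3: P1 pit3 -> P1=[5,3,3,0,6,1](2) P2=[3,0,5,6,5,4](0)
Move 4: P1 pit2 -> P1=[5,3,0,1,7,2](2) P2=[3,0,5,6,5,4](0)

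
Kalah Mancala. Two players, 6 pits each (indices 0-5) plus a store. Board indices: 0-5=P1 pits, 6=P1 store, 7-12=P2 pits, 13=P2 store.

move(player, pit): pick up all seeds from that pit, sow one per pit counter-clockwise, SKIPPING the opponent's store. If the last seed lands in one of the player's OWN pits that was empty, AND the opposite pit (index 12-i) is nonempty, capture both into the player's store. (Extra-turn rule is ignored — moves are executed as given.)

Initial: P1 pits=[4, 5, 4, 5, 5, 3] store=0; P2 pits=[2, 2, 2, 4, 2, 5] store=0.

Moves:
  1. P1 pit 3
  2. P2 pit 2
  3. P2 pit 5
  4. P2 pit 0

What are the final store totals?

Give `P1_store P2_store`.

Move 1: P1 pit3 -> P1=[4,5,4,0,6,4](1) P2=[3,3,2,4,2,5](0)
Move 2: P2 pit2 -> P1=[4,5,4,0,6,4](1) P2=[3,3,0,5,3,5](0)
Move 3: P2 pit5 -> P1=[5,6,5,1,6,4](1) P2=[3,3,0,5,3,0](1)
Move 4: P2 pit0 -> P1=[5,6,5,1,6,4](1) P2=[0,4,1,6,3,0](1)

Answer: 1 1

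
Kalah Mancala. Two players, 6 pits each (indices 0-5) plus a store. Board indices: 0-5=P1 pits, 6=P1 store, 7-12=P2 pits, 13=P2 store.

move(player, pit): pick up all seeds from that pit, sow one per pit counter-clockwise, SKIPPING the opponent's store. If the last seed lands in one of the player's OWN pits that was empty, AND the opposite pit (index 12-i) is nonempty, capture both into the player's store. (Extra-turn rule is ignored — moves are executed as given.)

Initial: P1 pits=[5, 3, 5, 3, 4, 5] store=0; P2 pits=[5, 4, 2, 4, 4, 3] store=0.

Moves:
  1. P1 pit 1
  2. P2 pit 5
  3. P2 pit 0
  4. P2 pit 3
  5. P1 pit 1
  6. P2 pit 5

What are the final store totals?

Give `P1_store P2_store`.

Move 1: P1 pit1 -> P1=[5,0,6,4,5,5](0) P2=[5,4,2,4,4,3](0)
Move 2: P2 pit5 -> P1=[6,1,6,4,5,5](0) P2=[5,4,2,4,4,0](1)
Move 3: P2 pit0 -> P1=[0,1,6,4,5,5](0) P2=[0,5,3,5,5,0](8)
Move 4: P2 pit3 -> P1=[1,2,6,4,5,5](0) P2=[0,5,3,0,6,1](9)
Move 5: P1 pit1 -> P1=[1,0,7,5,5,5](0) P2=[0,5,3,0,6,1](9)
Move 6: P2 pit5 -> P1=[1,0,7,5,5,5](0) P2=[0,5,3,0,6,0](10)

Answer: 0 10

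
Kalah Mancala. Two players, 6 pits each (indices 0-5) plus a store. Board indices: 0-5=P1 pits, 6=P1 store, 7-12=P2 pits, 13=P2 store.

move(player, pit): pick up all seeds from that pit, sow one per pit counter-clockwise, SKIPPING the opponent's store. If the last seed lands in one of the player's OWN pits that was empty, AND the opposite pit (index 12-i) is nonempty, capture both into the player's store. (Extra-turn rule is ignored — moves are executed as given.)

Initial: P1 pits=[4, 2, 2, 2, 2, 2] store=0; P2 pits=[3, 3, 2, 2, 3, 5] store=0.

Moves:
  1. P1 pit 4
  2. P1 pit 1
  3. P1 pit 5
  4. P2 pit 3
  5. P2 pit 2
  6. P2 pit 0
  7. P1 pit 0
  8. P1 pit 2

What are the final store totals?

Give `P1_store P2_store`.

Answer: 9 0

Derivation:
Move 1: P1 pit4 -> P1=[4,2,2,2,0,3](1) P2=[3,3,2,2,3,5](0)
Move 2: P1 pit1 -> P1=[4,0,3,3,0,3](1) P2=[3,3,2,2,3,5](0)
Move 3: P1 pit5 -> P1=[4,0,3,3,0,0](2) P2=[4,4,2,2,3,5](0)
Move 4: P2 pit3 -> P1=[4,0,3,3,0,0](2) P2=[4,4,2,0,4,6](0)
Move 5: P2 pit2 -> P1=[4,0,3,3,0,0](2) P2=[4,4,0,1,5,6](0)
Move 6: P2 pit0 -> P1=[4,0,3,3,0,0](2) P2=[0,5,1,2,6,6](0)
Move 7: P1 pit0 -> P1=[0,1,4,4,0,0](8) P2=[0,0,1,2,6,6](0)
Move 8: P1 pit2 -> P1=[0,1,0,5,1,1](9) P2=[0,0,1,2,6,6](0)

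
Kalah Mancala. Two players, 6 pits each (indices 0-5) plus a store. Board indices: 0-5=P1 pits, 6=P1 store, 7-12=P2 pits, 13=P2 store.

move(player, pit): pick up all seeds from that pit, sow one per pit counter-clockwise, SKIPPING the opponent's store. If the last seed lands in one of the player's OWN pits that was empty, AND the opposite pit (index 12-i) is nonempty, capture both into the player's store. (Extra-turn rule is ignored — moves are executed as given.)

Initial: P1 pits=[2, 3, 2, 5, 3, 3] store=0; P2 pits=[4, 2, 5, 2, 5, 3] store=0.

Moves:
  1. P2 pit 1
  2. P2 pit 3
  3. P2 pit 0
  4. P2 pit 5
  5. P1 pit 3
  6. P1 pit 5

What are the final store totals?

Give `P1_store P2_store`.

Answer: 2 2

Derivation:
Move 1: P2 pit1 -> P1=[2,3,2,5,3,3](0) P2=[4,0,6,3,5,3](0)
Move 2: P2 pit3 -> P1=[2,3,2,5,3,3](0) P2=[4,0,6,0,6,4](1)
Move 3: P2 pit0 -> P1=[2,3,2,5,3,3](0) P2=[0,1,7,1,7,4](1)
Move 4: P2 pit5 -> P1=[3,4,3,5,3,3](0) P2=[0,1,7,1,7,0](2)
Move 5: P1 pit3 -> P1=[3,4,3,0,4,4](1) P2=[1,2,7,1,7,0](2)
Move 6: P1 pit5 -> P1=[3,4,3,0,4,0](2) P2=[2,3,8,1,7,0](2)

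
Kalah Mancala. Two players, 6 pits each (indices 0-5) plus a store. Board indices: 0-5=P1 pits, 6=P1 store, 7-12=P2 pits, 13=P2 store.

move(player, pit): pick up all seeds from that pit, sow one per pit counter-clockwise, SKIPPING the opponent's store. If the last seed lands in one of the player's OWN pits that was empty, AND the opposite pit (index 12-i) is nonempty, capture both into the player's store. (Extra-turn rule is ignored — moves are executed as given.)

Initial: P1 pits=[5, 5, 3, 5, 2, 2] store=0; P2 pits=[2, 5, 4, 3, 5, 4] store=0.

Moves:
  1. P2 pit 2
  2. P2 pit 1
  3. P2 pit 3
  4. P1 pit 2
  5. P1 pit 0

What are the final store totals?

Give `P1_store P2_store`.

Answer: 1 3

Derivation:
Move 1: P2 pit2 -> P1=[5,5,3,5,2,2](0) P2=[2,5,0,4,6,5](1)
Move 2: P2 pit1 -> P1=[5,5,3,5,2,2](0) P2=[2,0,1,5,7,6](2)
Move 3: P2 pit3 -> P1=[6,6,3,5,2,2](0) P2=[2,0,1,0,8,7](3)
Move 4: P1 pit2 -> P1=[6,6,0,6,3,3](0) P2=[2,0,1,0,8,7](3)
Move 5: P1 pit0 -> P1=[0,7,1,7,4,4](1) P2=[2,0,1,0,8,7](3)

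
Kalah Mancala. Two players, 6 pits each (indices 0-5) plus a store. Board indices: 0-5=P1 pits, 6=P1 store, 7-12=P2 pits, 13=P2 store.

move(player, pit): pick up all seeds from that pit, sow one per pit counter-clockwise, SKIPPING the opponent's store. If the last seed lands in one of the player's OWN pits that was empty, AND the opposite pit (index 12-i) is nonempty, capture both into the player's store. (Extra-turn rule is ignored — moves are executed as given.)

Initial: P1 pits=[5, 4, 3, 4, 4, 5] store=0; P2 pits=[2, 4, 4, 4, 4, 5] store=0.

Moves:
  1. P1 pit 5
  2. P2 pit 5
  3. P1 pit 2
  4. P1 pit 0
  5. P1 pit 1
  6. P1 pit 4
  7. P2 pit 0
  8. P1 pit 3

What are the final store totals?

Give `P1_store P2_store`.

Answer: 6 1

Derivation:
Move 1: P1 pit5 -> P1=[5,4,3,4,4,0](1) P2=[3,5,5,5,4,5](0)
Move 2: P2 pit5 -> P1=[6,5,4,5,4,0](1) P2=[3,5,5,5,4,0](1)
Move 3: P1 pit2 -> P1=[6,5,0,6,5,1](2) P2=[3,5,5,5,4,0](1)
Move 4: P1 pit0 -> P1=[0,6,1,7,6,2](3) P2=[3,5,5,5,4,0](1)
Move 5: P1 pit1 -> P1=[0,0,2,8,7,3](4) P2=[4,5,5,5,4,0](1)
Move 6: P1 pit4 -> P1=[0,0,2,8,0,4](5) P2=[5,6,6,6,5,0](1)
Move 7: P2 pit0 -> P1=[0,0,2,8,0,4](5) P2=[0,7,7,7,6,1](1)
Move 8: P1 pit3 -> P1=[0,0,2,0,1,5](6) P2=[1,8,8,8,7,1](1)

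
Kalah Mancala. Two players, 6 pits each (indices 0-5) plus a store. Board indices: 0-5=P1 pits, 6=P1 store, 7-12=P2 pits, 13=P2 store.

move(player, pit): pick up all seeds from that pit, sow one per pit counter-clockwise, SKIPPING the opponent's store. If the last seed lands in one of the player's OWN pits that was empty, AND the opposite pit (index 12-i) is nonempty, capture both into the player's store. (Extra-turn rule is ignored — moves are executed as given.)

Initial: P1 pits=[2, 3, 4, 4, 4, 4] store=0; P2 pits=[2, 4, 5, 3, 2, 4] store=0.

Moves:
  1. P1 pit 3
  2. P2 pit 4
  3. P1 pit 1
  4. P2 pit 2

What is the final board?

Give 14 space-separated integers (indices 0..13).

Answer: 3 0 5 1 6 5 1 3 4 0 4 1 6 2

Derivation:
Move 1: P1 pit3 -> P1=[2,3,4,0,5,5](1) P2=[3,4,5,3,2,4](0)
Move 2: P2 pit4 -> P1=[2,3,4,0,5,5](1) P2=[3,4,5,3,0,5](1)
Move 3: P1 pit1 -> P1=[2,0,5,1,6,5](1) P2=[3,4,5,3,0,5](1)
Move 4: P2 pit2 -> P1=[3,0,5,1,6,5](1) P2=[3,4,0,4,1,6](2)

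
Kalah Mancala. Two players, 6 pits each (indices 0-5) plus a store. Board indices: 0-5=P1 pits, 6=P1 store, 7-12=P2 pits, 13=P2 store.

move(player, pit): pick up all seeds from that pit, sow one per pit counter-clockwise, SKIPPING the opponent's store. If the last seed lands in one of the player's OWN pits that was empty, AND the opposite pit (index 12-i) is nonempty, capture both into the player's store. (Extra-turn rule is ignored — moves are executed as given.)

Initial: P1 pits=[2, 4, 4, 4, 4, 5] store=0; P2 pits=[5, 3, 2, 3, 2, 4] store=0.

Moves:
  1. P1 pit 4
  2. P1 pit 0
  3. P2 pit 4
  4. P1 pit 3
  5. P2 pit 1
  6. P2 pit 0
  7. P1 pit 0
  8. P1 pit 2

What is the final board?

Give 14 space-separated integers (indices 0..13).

Move 1: P1 pit4 -> P1=[2,4,4,4,0,6](1) P2=[6,4,2,3,2,4](0)
Move 2: P1 pit0 -> P1=[0,5,5,4,0,6](1) P2=[6,4,2,3,2,4](0)
Move 3: P2 pit4 -> P1=[0,5,5,4,0,6](1) P2=[6,4,2,3,0,5](1)
Move 4: P1 pit3 -> P1=[0,5,5,0,1,7](2) P2=[7,4,2,3,0,5](1)
Move 5: P2 pit1 -> P1=[0,5,5,0,1,7](2) P2=[7,0,3,4,1,6](1)
Move 6: P2 pit0 -> P1=[1,5,5,0,1,7](2) P2=[0,1,4,5,2,7](2)
Move 7: P1 pit0 -> P1=[0,6,5,0,1,7](2) P2=[0,1,4,5,2,7](2)
Move 8: P1 pit2 -> P1=[0,6,0,1,2,8](3) P2=[1,1,4,5,2,7](2)

Answer: 0 6 0 1 2 8 3 1 1 4 5 2 7 2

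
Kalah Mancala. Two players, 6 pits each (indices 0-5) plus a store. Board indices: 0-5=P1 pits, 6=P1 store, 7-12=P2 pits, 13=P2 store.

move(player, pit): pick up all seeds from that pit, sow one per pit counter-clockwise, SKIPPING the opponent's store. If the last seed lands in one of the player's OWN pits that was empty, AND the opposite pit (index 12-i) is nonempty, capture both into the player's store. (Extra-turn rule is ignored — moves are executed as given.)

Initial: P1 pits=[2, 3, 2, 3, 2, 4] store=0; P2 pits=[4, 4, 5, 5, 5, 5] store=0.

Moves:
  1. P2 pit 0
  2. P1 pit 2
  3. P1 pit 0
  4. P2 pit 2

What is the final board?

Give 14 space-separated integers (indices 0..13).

Move 1: P2 pit0 -> P1=[2,3,2,3,2,4](0) P2=[0,5,6,6,6,5](0)
Move 2: P1 pit2 -> P1=[2,3,0,4,3,4](0) P2=[0,5,6,6,6,5](0)
Move 3: P1 pit0 -> P1=[0,4,0,4,3,4](7) P2=[0,5,6,0,6,5](0)
Move 4: P2 pit2 -> P1=[1,5,0,4,3,4](7) P2=[0,5,0,1,7,6](1)

Answer: 1 5 0 4 3 4 7 0 5 0 1 7 6 1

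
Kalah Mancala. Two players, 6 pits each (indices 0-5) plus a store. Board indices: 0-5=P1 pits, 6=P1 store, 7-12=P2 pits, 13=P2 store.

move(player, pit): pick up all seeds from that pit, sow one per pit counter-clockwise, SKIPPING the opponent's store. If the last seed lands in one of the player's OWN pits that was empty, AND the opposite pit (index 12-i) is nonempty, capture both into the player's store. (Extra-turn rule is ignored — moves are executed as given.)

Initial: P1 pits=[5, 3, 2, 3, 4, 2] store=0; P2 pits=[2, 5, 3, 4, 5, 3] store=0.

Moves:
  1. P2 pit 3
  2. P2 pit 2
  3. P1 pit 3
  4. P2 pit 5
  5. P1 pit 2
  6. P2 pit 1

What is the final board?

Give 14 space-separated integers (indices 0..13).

Move 1: P2 pit3 -> P1=[6,3,2,3,4,2](0) P2=[2,5,3,0,6,4](1)
Move 2: P2 pit2 -> P1=[6,3,2,3,4,2](0) P2=[2,5,0,1,7,5](1)
Move 3: P1 pit3 -> P1=[6,3,2,0,5,3](1) P2=[2,5,0,1,7,5](1)
Move 4: P2 pit5 -> P1=[7,4,3,1,5,3](1) P2=[2,5,0,1,7,0](2)
Move 5: P1 pit2 -> P1=[7,4,0,2,6,4](1) P2=[2,5,0,1,7,0](2)
Move 6: P2 pit1 -> P1=[7,4,0,2,6,4](1) P2=[2,0,1,2,8,1](3)

Answer: 7 4 0 2 6 4 1 2 0 1 2 8 1 3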